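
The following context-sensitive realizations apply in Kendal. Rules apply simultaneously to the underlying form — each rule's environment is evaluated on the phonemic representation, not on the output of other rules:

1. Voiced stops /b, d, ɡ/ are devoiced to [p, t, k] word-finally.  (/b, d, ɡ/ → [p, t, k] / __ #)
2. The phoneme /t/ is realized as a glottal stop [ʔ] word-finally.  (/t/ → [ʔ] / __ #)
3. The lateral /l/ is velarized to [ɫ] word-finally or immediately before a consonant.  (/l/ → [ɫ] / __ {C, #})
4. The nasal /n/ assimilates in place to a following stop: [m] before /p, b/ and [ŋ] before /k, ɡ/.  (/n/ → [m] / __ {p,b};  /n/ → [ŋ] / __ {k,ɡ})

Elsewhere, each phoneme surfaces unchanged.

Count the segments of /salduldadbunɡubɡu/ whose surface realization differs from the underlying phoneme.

3

Segments that undergo a rule: /l/ → [ɫ] (rule 3); /l/ → [ɫ] (rule 3); /n/ → [ŋ] (rule 4).
All other segments surface unchanged.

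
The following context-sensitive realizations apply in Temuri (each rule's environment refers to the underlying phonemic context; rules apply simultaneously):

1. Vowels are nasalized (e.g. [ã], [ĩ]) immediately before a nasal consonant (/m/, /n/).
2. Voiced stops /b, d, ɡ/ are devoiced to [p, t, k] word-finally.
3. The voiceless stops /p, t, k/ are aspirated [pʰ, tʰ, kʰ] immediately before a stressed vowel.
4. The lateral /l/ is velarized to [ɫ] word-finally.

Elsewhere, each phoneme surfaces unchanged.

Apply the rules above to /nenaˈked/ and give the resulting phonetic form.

[nẽnaˈkʰet]

/n/ (word-initial) is unaffected → [n].
/e/ (between /n/ and /n/): before a nasal consonant, so rule 1 applies → [ẽ].
/n/ (between /e/ and /a/) is unaffected → [n].
/a/ (between /n/ and /k/): rule 1 targets it, but not before a nasal consonant → unchanged [a].
Rule 3 applies to /k/ (between /a/ and /e/: immediately before a stressed vowel) → [kʰ].
/e/ — between /k/ and /d/; rule 1 does not apply here → [e].
/d/ — word-final, word-finally — surfaces as [t] (rule 2).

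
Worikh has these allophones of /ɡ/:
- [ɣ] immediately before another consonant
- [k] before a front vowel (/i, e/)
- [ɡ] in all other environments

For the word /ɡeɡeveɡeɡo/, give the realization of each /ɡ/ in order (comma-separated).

[k], [k], [k], [ɡ]

Occurrence 1 (position 1): before a front vowel (/i, e/) → [k].
Occurrence 2 (position 3): before a front vowel (/i, e/) → [k].
Occurrence 3 (position 7): before a front vowel (/i, e/) → [k].
Occurrence 4 (position 9): no conditioning environment matches → elsewhere allophone [ɡ].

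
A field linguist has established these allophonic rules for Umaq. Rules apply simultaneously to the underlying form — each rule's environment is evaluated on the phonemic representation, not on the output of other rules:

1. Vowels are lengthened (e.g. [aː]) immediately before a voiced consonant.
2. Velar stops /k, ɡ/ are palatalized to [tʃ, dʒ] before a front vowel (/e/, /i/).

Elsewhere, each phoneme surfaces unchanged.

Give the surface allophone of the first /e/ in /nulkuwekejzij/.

/e/ (between /w/ and /k/) fails the environment for rule 1, so it stays [e].

[e]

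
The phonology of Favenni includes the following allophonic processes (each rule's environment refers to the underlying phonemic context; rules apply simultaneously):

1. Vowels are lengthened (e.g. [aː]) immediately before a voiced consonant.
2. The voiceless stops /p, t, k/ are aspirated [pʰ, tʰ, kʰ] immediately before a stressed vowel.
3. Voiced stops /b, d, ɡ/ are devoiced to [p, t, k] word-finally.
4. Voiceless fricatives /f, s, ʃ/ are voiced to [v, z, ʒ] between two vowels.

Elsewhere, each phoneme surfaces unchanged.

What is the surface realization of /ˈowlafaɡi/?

[ˈoːwlavaːɡi]

/o/ meets the environment for rule 1 (before a voiced consonant) → [oː].
/w/ — not in any rule's target class → [w].
/l/ (between /w/ and /a/) is unaffected → [l].
/a/ (between /l/ and /f/) fails the environment for rule 1, so it stays [a].
/f/ (between /a/ and /a/) occurs between two vowels → [v] by rule 4.
/a/ (between /f/ and /ɡ/) occurs before a voiced consonant → [aː] by rule 1.
/ɡ/ — between /a/ and /i/; rule 3 does not apply here → [ɡ].
/i/ — word-final; rule 1 does not apply here → [i].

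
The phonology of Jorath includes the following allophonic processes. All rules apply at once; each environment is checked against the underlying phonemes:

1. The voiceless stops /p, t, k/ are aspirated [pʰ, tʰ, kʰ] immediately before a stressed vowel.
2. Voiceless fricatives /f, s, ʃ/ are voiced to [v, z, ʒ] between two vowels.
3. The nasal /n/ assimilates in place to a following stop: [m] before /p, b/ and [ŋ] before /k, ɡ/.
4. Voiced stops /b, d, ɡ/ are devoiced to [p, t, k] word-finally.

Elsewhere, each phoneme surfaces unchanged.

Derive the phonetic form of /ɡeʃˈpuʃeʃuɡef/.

[ɡeʃˈpʰuʒeʒuɡef]

/ɡ/ (word-initial): rule 4 targets it, but not word-finally → unchanged [ɡ].
/e/ stays [e].
/ʃ/ (between /e/ and /p/) is in the target of rule 2 but the environment (between two vowels) is not met → [ʃ].
/p/ (between /ʃ/ and /u/): immediately before a stressed vowel, so rule 1 applies → [pʰ].
/u/ (between /p/ and /ʃ/): no rule targets it → [u].
/ʃ/ (between /u/ and /e/): between two vowels, so rule 2 applies → [ʒ].
/e/ stays [e].
/ʃ/ — between /e/ and /u/, between two vowels — surfaces as [ʒ] (rule 2).
/u/ — not in any rule's target class → [u].
/ɡ/ (between /u/ and /e/): rule 4 targets it, but not word-finally → unchanged [ɡ].
/e/ — not in any rule's target class → [e].
/f/ — word-final; rule 2 does not apply here → [f].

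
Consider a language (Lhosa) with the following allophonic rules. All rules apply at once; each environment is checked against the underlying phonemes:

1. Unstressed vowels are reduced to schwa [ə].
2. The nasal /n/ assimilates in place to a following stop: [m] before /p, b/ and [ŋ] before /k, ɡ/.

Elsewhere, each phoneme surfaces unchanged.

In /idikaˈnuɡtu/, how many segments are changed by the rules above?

4

Segments that undergo a rule: /i/ → [ə] (rule 1); /i/ → [ə] (rule 1); /a/ → [ə] (rule 1); /u/ → [ə] (rule 1).
All other segments surface unchanged.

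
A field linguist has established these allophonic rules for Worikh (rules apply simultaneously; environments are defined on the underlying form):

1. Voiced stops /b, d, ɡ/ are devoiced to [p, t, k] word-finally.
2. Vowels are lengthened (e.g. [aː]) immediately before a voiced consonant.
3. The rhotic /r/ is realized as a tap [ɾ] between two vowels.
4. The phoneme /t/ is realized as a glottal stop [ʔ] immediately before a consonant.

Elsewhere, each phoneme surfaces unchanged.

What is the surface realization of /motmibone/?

[moʔmiːboːne]

/m/ stays [m].
/o/ (between /m/ and /t/) fails the environment for rule 2, so it stays [o].
/t/ (between /o/ and /m/) occurs immediately before a consonant → [ʔ] by rule 4.
/m/ (between /t/ and /i/) is unaffected → [m].
/i/ — between /m/ and /b/, before a voiced consonant — surfaces as [iː] (rule 2).
/b/ (between /i/ and /o/): rule 1 targets it, but not word-finally → unchanged [b].
/o/ (between /b/ and /n/) occurs before a voiced consonant → [oː] by rule 2.
/n/ stays [n].
/e/ (word-final) is in the target of rule 2 but the environment (before a voiced consonant) is not met → [e].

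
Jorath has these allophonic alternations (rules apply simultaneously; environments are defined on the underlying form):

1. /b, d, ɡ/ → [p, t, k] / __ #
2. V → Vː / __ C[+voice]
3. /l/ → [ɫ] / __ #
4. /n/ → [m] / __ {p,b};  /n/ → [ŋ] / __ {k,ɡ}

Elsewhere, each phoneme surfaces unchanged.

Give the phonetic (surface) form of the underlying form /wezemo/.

/e/ meets the environment for rule 2 (before a voiced consonant) → [eː].
/e/ — between /z/ and /m/, before a voiced consonant — surfaces as [eː] (rule 2).
/o/ (word-final) is in the target of rule 2 but the environment (before a voiced consonant) is not met → [o].

[weːzeːmo]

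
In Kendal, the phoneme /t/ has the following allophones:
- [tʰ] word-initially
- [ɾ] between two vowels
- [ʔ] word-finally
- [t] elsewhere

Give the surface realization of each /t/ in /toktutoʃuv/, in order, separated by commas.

Occurrence 1 (position 1): word-initially → [tʰ].
Occurrence 2 (position 4): no conditioning environment matches → elsewhere allophone [t].
Occurrence 3 (position 6): between two vowels → [ɾ].

[tʰ], [t], [ɾ]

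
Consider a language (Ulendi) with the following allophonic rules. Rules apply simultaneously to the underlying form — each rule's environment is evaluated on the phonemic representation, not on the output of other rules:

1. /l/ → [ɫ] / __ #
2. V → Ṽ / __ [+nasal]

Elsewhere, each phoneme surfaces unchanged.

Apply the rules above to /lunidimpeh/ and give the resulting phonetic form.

[lũnidĩmpeh]

/l/ (word-initial): rule 1 targets it, but not word-finally → unchanged [l].
/u/ — between /l/ and /n/, before a nasal consonant — surfaces as [ũ] (rule 2).
/i/ — between /n/ and /d/; rule 2 does not apply here → [i].
/i/ (between /d/ and /m/): before a nasal consonant, so rule 2 applies → [ĩ].
/e/ (between /p/ and /h/) is in the target of rule 2 but the environment (before a nasal consonant) is not met → [e].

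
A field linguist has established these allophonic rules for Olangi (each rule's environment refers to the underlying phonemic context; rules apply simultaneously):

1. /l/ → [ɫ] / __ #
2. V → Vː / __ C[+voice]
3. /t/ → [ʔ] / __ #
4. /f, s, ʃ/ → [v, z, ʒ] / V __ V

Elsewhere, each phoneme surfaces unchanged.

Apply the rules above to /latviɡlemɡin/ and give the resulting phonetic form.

/l/ (word-initial) fails the environment for rule 1, so it stays [l].
/a/ — between /l/ and /t/; rule 2 does not apply here → [a].
/t/ (between /a/ and /v/) is in the target of rule 3 but the environment (word-finally) is not met → [t].
/v/ stays [v].
/i/ (between /v/ and /ɡ/) occurs before a voiced consonant → [iː] by rule 2.
/ɡ/ (between /i/ and /l/) is unaffected → [ɡ].
/l/ (between /ɡ/ and /e/) is in the target of rule 1 but the environment (word-finally) is not met → [l].
/e/ (between /l/ and /m/) occurs before a voiced consonant → [eː] by rule 2.
/m/ stays [m].
/ɡ/ (between /m/ and /i/) is unaffected → [ɡ].
/i/ meets the environment for rule 2 (before a voiced consonant) → [iː].
/n/ (word-final): no rule targets it → [n].

[latviːɡleːmɡiːn]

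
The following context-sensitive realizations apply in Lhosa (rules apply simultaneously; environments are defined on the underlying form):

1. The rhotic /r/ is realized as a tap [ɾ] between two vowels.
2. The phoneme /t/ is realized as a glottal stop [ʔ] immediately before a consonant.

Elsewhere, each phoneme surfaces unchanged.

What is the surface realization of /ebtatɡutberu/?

/t/ (between /b/ and /a/): rule 2 targets it, but not immediately before a consonant → unchanged [t].
/t/ (between /a/ and /ɡ/): immediately before a consonant, so rule 2 applies → [ʔ].
Rule 2 applies to /t/ (between /u/ and /b/: immediately before a consonant) → [ʔ].
Rule 1 applies to /r/ (between /e/ and /u/: between two vowels) → [ɾ].

[ebtaʔɡuʔbeɾu]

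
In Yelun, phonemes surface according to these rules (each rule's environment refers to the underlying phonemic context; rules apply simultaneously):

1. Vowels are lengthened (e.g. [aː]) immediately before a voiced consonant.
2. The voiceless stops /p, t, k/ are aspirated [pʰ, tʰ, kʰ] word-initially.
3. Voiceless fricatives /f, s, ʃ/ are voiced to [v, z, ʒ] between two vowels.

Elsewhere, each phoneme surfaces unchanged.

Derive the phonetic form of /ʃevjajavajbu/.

[ʃeːvjaːjaːvaːjbu]

/ʃ/ (word-initial) is in the target of rule 3 but the environment (between two vowels) is not met → [ʃ].
/e/ (between /ʃ/ and /v/): before a voiced consonant, so rule 1 applies → [eː].
/v/ (between /e/ and /j/): no rule targets it → [v].
/j/ (between /v/ and /a/) is unaffected → [j].
Rule 1 applies to /a/ (between /j/ and /j/: before a voiced consonant) → [aː].
/j/ (between /a/ and /a/) is unaffected → [j].
/a/ (between /j/ and /v/): before a voiced consonant, so rule 1 applies → [aː].
/v/ stays [v].
/a/ — between /v/ and /j/, before a voiced consonant — surfaces as [aː] (rule 1).
/j/ (between /a/ and /b/): no rule targets it → [j].
/b/ stays [b].
/u/ — word-final; rule 1 does not apply here → [u].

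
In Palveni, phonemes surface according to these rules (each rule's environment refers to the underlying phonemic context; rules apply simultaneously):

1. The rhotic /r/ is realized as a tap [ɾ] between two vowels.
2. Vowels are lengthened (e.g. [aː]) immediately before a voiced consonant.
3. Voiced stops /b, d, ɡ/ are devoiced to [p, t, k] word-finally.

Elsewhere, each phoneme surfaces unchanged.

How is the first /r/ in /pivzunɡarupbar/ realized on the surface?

[ɾ]

/r/ (between /a/ and /u/) occurs between two vowels → [ɾ] by rule 1.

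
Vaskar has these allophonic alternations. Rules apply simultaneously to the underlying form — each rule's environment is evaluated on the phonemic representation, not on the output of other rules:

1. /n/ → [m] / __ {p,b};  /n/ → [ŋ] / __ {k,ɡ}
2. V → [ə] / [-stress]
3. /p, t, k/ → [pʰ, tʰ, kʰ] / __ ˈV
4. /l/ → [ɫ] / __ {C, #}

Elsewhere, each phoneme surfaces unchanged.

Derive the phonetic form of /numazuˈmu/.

/n/ (word-initial): rule 1 targets it, but not before a labial or velar stop → unchanged [n].
/u/ meets the environment for rule 2 (in an unstressed syllable) → [ə].
/m/ stays [m].
/a/ meets the environment for rule 2 (in an unstressed syllable) → [ə].
/z/ (between /a/ and /u/) is unaffected → [z].
/u/ (between /z/ and /m/) occurs in an unstressed syllable → [ə] by rule 2.
/m/ (between /u/ and /u/): no rule targets it → [m].
/u/ (word-final): rule 2 targets it, but not in an unstressed syllable → unchanged [u].

[nəməzəˈmu]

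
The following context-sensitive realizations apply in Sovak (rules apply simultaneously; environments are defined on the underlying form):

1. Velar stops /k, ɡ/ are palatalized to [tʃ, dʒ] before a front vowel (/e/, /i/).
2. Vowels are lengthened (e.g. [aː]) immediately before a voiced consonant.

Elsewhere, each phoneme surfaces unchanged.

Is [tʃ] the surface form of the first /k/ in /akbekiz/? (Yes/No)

No

/k/ (between /a/ and /b/) is in the target of rule 1 but the environment (before a front vowel) is not met → [k].
The actual realization is [k], not [tʃ].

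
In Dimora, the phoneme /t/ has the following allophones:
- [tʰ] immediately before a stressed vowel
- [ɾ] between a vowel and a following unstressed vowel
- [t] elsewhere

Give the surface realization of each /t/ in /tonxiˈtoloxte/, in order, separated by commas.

Occurrence 1 (position 1): no conditioning environment matches → elsewhere allophone [t].
Occurrence 2 (position 6): immediately before a stressed vowel → [tʰ].
Occurrence 3 (position 11): no conditioning environment matches → elsewhere allophone [t].

[t], [tʰ], [t]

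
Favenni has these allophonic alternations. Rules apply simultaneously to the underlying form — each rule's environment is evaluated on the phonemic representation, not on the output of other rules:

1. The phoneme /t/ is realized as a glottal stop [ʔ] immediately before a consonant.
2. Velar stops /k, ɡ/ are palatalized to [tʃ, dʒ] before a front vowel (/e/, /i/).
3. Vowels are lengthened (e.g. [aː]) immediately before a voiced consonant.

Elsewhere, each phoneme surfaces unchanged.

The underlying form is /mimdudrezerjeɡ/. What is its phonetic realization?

[miːmduːdreːzeːrjeːɡ]

/m/ stays [m].
Rule 3 applies to /i/ (between /m/ and /m/: before a voiced consonant) → [iː].
/m/ (between /i/ and /d/) is unaffected → [m].
/d/ (between /m/ and /u/): no rule targets it → [d].
/u/ (between /d/ and /d/): before a voiced consonant, so rule 3 applies → [uː].
/d/ (between /u/ and /r/): no rule targets it → [d].
/r/ stays [r].
/e/ meets the environment for rule 3 (before a voiced consonant) → [eː].
/z/ (between /e/ and /e/): no rule targets it → [z].
/e/ meets the environment for rule 3 (before a voiced consonant) → [eː].
/r/ (between /e/ and /j/) is unaffected → [r].
/j/ — not in any rule's target class → [j].
/e/ — between /j/ and /ɡ/, before a voiced consonant — surfaces as [eː] (rule 3).
/ɡ/ (word-final) fails the environment for rule 2, so it stays [ɡ].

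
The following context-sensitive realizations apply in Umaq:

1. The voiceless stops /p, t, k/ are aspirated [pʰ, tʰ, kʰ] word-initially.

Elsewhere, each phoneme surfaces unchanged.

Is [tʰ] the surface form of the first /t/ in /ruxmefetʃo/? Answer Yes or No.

/t/ (between /e/ and /ʃ/) is in the target of rule 1 but the environment (word-initially) is not met → [t].
The actual realization is [t], not [tʰ].

No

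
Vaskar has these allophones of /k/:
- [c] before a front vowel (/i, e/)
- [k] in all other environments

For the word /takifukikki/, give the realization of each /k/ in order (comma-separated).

[c], [c], [k], [c]

Occurrence 1 (position 3): before a front vowel (/i, e/) → [c].
Occurrence 2 (position 7): before a front vowel (/i, e/) → [c].
Occurrence 3 (position 9): no conditioning environment matches → elsewhere allophone [k].
Occurrence 4 (position 10): before a front vowel (/i, e/) → [c].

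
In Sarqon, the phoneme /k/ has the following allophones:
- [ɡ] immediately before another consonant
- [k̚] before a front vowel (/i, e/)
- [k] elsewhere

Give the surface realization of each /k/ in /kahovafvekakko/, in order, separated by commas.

Occurrence 1 (position 1): no conditioning environment matches → elsewhere allophone [k].
Occurrence 2 (position 10): no conditioning environment matches → elsewhere allophone [k].
Occurrence 3 (position 12): immediately before another consonant → [ɡ].
Occurrence 4 (position 13): no conditioning environment matches → elsewhere allophone [k].

[k], [k], [ɡ], [k]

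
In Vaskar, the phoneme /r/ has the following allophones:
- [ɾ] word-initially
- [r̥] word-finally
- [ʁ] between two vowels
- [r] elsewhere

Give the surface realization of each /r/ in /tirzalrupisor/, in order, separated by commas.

[r], [r], [r̥]

Occurrence 1 (position 3): no conditioning environment matches → elsewhere allophone [r].
Occurrence 2 (position 7): no conditioning environment matches → elsewhere allophone [r].
Occurrence 3 (position 13): word-finally → [r̥].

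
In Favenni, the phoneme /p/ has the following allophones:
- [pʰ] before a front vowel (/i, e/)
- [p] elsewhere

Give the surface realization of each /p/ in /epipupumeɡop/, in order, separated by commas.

[pʰ], [p], [p], [p]

Occurrence 1 (position 2): before a front vowel (/i, e/) → [pʰ].
Occurrence 2 (position 4): no conditioning environment matches → elsewhere allophone [p].
Occurrence 3 (position 6): no conditioning environment matches → elsewhere allophone [p].
Occurrence 4 (position 12): no conditioning environment matches → elsewhere allophone [p].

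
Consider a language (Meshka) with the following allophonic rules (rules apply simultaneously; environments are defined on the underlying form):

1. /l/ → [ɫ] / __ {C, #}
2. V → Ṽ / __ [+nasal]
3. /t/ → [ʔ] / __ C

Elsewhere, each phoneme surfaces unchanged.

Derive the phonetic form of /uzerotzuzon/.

/u/ (word-initial): rule 2 targets it, but not before a nasal consonant → unchanged [u].
/z/ — not in any rule's target class → [z].
/e/ (between /z/ and /r/) fails the environment for rule 2, so it stays [e].
/r/ — not in any rule's target class → [r].
/o/ (between /r/ and /t/) is in the target of rule 2 but the environment (before a nasal consonant) is not met → [o].
/t/ — between /o/ and /z/, immediately before a consonant — surfaces as [ʔ] (rule 3).
/z/ stays [z].
/u/ — between /z/ and /z/; rule 2 does not apply here → [u].
/z/ stays [z].
/o/ — between /z/ and /n/, before a nasal consonant — surfaces as [õ] (rule 2).
/n/ (word-final) is unaffected → [n].

[uzeroʔzuzõn]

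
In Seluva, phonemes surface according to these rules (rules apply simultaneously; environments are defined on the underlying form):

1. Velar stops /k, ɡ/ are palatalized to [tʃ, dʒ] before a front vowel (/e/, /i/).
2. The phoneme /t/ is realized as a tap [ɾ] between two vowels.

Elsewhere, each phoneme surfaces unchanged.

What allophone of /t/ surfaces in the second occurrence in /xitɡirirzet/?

[t]

/t/ (word-final) fails the environment for rule 2, so it stays [t].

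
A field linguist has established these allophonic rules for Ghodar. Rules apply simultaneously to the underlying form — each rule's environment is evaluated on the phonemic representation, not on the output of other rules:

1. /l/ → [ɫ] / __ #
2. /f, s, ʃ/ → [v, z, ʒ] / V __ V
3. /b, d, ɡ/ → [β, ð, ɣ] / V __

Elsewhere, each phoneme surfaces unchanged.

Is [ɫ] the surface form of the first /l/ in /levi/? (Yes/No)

/l/ (word-initial) is in the target of rule 1 but the environment (word-finally) is not met → [l].
The actual realization is [l], not [ɫ].

No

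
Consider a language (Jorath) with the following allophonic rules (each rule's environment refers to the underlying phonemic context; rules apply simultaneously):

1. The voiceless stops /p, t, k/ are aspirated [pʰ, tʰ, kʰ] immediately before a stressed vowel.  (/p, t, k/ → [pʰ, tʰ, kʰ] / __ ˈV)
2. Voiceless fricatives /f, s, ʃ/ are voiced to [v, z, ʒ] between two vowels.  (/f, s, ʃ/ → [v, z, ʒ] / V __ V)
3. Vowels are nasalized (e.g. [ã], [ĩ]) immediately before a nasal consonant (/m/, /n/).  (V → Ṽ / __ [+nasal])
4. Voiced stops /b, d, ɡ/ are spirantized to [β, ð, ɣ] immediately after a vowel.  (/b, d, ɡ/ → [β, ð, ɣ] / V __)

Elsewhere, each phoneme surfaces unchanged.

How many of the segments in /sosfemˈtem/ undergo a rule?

3

Segments that undergo a rule: /e/ → [ẽ] (rule 3); /t/ → [tʰ] (rule 1); /e/ → [ẽ] (rule 3).
All other segments surface unchanged.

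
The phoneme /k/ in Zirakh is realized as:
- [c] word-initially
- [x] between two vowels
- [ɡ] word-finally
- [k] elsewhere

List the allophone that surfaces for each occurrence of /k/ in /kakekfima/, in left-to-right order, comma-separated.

Occurrence 1 (position 1): word-initially → [c].
Occurrence 2 (position 3): between two vowels → [x].
Occurrence 3 (position 5): no conditioning environment matches → elsewhere allophone [k].

[c], [x], [k]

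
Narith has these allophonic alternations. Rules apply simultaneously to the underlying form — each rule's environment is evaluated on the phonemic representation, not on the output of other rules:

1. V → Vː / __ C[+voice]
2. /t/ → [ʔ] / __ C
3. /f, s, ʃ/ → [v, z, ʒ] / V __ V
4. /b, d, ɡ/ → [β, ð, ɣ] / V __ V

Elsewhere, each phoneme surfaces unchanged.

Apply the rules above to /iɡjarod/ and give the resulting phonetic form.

Rule 1 applies to /i/ (word-initial: before a voiced consonant) → [iː].
/ɡ/ — between /i/ and /j/; rule 4 does not apply here → [ɡ].
/j/ stays [j].
/a/ (between /j/ and /r/) occurs before a voiced consonant → [aː] by rule 1.
/r/ (between /a/ and /o/) is unaffected → [r].
/o/ (between /r/ and /d/) occurs before a voiced consonant → [oː] by rule 1.
/d/ (word-final) fails the environment for rule 4, so it stays [d].

[iːɡjaːroːd]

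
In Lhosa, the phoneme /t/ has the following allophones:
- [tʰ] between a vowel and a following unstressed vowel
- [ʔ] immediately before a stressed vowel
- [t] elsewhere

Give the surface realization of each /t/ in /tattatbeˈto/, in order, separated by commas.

[t], [t], [t], [t], [ʔ]

Occurrence 1 (position 1): no conditioning environment matches → elsewhere allophone [t].
Occurrence 2 (position 3): no conditioning environment matches → elsewhere allophone [t].
Occurrence 3 (position 4): no conditioning environment matches → elsewhere allophone [t].
Occurrence 4 (position 6): no conditioning environment matches → elsewhere allophone [t].
Occurrence 5 (position 9): immediately before a stressed vowel → [ʔ].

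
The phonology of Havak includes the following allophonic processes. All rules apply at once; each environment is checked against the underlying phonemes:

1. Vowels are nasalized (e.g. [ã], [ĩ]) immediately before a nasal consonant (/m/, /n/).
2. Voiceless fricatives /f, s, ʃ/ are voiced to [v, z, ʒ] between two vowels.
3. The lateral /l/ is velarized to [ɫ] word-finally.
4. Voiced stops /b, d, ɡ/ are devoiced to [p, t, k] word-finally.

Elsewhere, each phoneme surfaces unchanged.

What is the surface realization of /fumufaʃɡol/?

/f/ (word-initial): rule 2 targets it, but not between two vowels → unchanged [f].
/u/ (between /f/ and /m/) occurs before a nasal consonant → [ũ] by rule 1.
/m/ stays [m].
/u/ — between /m/ and /f/; rule 1 does not apply here → [u].
/f/ (between /u/ and /a/) occurs between two vowels → [v] by rule 2.
/a/ — between /f/ and /ʃ/; rule 1 does not apply here → [a].
/ʃ/ — between /a/ and /ɡ/; rule 2 does not apply here → [ʃ].
/ɡ/ (between /ʃ/ and /o/): rule 4 targets it, but not word-finally → unchanged [ɡ].
/o/ — between /ɡ/ and /l/; rule 1 does not apply here → [o].
Rule 3 applies to /l/ (word-final: word-finally) → [ɫ].

[fũmuvaʃɡoɫ]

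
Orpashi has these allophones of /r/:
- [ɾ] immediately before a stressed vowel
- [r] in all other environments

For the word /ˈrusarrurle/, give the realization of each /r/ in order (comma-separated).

[ɾ], [r], [r], [r]

Occurrence 1 (position 1): immediately before a stressed vowel → [ɾ].
Occurrence 2 (position 5): no conditioning environment matches → elsewhere allophone [r].
Occurrence 3 (position 6): no conditioning environment matches → elsewhere allophone [r].
Occurrence 4 (position 8): no conditioning environment matches → elsewhere allophone [r].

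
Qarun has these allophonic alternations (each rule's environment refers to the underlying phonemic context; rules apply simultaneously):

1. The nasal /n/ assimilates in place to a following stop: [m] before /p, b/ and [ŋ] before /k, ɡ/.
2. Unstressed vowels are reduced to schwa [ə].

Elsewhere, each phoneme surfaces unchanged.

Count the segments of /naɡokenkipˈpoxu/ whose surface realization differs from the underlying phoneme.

Segments that undergo a rule: /a/ → [ə] (rule 2); /o/ → [ə] (rule 2); /e/ → [ə] (rule 2); /n/ → [ŋ] (rule 1); /i/ → [ə] (rule 2); /u/ → [ə] (rule 2).
All other segments surface unchanged.

6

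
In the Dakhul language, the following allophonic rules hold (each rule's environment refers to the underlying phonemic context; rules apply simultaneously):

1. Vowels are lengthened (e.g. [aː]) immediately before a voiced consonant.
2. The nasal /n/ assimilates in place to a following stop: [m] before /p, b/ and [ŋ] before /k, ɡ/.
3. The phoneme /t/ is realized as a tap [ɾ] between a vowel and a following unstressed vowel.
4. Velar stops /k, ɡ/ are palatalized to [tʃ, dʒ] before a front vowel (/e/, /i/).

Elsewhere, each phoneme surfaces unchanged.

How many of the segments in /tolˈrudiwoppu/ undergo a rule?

Segments that undergo a rule: /o/ → [oː] (rule 1); /u/ → [uː] (rule 1); /i/ → [iː] (rule 1).
All other segments surface unchanged.

3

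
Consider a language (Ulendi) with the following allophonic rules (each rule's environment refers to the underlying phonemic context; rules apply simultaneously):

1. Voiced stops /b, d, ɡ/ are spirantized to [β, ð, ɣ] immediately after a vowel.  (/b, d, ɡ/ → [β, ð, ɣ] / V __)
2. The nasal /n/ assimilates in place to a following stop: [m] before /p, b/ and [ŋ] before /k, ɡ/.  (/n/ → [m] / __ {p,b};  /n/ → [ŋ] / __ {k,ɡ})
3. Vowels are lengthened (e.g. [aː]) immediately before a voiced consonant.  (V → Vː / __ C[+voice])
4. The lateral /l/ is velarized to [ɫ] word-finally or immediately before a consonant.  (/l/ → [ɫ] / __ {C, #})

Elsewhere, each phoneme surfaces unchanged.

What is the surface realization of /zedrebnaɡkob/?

Rule 3 applies to /e/ (between /z/ and /d/: before a voiced consonant) → [eː].
/d/ — between /e/ and /r/, immediately after a vowel — surfaces as [ð] (rule 1).
/e/ (between /r/ and /b/) occurs before a voiced consonant → [eː] by rule 3.
/b/ (between /e/ and /n/): immediately after a vowel, so rule 1 applies → [β].
/n/ (between /b/ and /a/) is in the target of rule 2 but the environment (before a labial or velar stop) is not met → [n].
/a/ — between /n/ and /ɡ/, before a voiced consonant — surfaces as [aː] (rule 3).
/ɡ/ (between /a/ and /k/): immediately after a vowel, so rule 1 applies → [ɣ].
/o/ (between /k/ and /b/): before a voiced consonant, so rule 3 applies → [oː].
/b/ meets the environment for rule 1 (immediately after a vowel) → [β].

[zeːðreːβnaːɣkoːβ]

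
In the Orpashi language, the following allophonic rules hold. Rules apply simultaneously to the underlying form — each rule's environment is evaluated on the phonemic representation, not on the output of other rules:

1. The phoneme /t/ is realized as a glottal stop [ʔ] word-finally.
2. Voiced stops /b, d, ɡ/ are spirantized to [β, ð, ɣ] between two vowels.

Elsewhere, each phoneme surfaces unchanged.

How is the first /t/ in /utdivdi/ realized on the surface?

[t]

/t/ (between /u/ and /d/): rule 1 targets it, but not word-finally → unchanged [t].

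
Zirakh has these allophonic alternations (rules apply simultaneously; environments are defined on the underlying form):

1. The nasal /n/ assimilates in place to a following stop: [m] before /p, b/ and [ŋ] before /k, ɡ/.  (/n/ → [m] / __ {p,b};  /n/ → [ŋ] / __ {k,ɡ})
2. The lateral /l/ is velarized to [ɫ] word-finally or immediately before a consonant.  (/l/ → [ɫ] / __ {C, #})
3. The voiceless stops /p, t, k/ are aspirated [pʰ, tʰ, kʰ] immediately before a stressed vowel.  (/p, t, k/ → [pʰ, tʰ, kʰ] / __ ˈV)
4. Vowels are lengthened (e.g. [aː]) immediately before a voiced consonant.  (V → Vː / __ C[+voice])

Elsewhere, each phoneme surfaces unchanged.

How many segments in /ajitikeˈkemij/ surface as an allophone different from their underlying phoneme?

Segments that undergo a rule: /a/ → [aː] (rule 4); /k/ → [kʰ] (rule 3); /e/ → [eː] (rule 4); /i/ → [iː] (rule 4).
All other segments surface unchanged.

4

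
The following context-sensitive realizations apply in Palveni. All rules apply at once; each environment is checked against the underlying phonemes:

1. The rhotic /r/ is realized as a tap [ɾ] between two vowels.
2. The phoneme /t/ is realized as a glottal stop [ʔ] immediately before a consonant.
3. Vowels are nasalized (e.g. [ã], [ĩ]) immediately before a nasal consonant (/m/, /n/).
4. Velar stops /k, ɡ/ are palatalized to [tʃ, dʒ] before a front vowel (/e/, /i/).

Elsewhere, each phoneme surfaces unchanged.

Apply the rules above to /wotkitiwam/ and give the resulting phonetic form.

/o/ — between /w/ and /t/; rule 3 does not apply here → [o].
Rule 2 applies to /t/ (between /o/ and /k/: immediately before a consonant) → [ʔ].
/k/ — between /t/ and /i/, before a front vowel — surfaces as [tʃ] (rule 4).
/i/ (between /k/ and /t/): rule 3 targets it, but not before a nasal consonant → unchanged [i].
/t/ (between /i/ and /i/): rule 2 targets it, but not immediately before a consonant → unchanged [t].
/i/ (between /t/ and /w/) is in the target of rule 3 but the environment (before a nasal consonant) is not met → [i].
/a/ (between /w/ and /m/) occurs before a nasal consonant → [ã] by rule 3.

[woʔtʃitiwãm]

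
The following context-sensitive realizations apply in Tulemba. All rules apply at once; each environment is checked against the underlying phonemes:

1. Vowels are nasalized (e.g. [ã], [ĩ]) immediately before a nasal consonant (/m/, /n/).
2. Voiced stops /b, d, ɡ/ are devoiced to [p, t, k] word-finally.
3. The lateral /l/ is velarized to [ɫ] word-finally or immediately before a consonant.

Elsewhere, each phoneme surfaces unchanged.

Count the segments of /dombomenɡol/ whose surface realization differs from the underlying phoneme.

4

Segments that undergo a rule: /o/ → [õ] (rule 1); /o/ → [õ] (rule 1); /e/ → [ẽ] (rule 1); /l/ → [ɫ] (rule 3).
All other segments surface unchanged.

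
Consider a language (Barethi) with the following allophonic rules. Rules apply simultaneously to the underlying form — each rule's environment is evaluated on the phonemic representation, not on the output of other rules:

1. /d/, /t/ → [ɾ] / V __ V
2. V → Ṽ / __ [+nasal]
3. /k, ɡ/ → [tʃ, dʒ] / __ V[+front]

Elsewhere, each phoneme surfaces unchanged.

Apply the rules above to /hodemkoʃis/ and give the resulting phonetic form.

[hoɾẽmkoʃis]

/o/ (between /h/ and /d/) is in the target of rule 2 but the environment (before a nasal consonant) is not met → [o].
/d/ (between /o/ and /e/) occurs between two vowels → [ɾ] by rule 1.
/e/ — between /d/ and /m/, before a nasal consonant — surfaces as [ẽ] (rule 2).
/k/ (between /m/ and /o/): rule 3 targets it, but not before a front vowel → unchanged [k].
/o/ (between /k/ and /ʃ/) is in the target of rule 2 but the environment (before a nasal consonant) is not met → [o].
/i/ (between /ʃ/ and /s/) fails the environment for rule 2, so it stays [i].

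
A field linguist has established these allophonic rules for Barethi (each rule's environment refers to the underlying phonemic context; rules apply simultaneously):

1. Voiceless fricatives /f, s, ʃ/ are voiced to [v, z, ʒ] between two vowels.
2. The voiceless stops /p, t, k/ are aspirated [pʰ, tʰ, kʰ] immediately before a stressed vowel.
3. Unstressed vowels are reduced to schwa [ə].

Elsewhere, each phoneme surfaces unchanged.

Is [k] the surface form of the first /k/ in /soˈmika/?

/k/ (between /i/ and /a/): rule 2 targets it, but not immediately before a stressed vowel → unchanged [k].
The actual realization is [k], which matches [k].

Yes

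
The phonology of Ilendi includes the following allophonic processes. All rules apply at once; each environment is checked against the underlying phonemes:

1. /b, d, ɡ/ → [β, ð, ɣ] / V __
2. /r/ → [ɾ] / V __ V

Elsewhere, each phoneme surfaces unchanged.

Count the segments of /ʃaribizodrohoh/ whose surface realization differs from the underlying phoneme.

Segments that undergo a rule: /r/ → [ɾ] (rule 2); /b/ → [β] (rule 1); /d/ → [ð] (rule 1).
All other segments surface unchanged.

3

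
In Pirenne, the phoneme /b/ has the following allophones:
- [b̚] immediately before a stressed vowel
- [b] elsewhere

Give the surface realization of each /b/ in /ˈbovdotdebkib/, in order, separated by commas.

[b̚], [b], [b]

Occurrence 1 (position 1): immediately before a stressed vowel → [b̚].
Occurrence 2 (position 9): no conditioning environment matches → elsewhere allophone [b].
Occurrence 3 (position 12): no conditioning environment matches → elsewhere allophone [b].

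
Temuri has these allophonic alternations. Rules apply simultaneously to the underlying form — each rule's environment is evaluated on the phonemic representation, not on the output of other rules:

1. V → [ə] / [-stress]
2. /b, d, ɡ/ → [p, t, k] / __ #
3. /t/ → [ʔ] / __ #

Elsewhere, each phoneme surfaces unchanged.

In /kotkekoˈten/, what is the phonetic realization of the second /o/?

[ə]

Rule 1 applies to /o/ (between /k/ and /t/: in an unstressed syllable) → [ə].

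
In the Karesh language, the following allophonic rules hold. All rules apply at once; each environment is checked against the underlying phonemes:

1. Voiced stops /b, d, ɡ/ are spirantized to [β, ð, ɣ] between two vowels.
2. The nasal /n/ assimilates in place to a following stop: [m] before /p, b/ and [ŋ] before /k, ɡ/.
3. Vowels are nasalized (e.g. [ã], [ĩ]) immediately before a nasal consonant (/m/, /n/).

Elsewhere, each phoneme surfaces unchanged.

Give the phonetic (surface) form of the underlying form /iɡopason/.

/i/ (word-initial) is in the target of rule 3 but the environment (before a nasal consonant) is not met → [i].
Rule 1 applies to /ɡ/ (between /i/ and /o/: between two vowels) → [ɣ].
/o/ (between /ɡ/ and /p/) fails the environment for rule 3, so it stays [o].
/a/ — between /p/ and /s/; rule 3 does not apply here → [a].
/o/ (between /s/ and /n/) occurs before a nasal consonant → [õ] by rule 3.
/n/ (word-final) is in the target of rule 2 but the environment (before a labial or velar stop) is not met → [n].

[iɣopasõn]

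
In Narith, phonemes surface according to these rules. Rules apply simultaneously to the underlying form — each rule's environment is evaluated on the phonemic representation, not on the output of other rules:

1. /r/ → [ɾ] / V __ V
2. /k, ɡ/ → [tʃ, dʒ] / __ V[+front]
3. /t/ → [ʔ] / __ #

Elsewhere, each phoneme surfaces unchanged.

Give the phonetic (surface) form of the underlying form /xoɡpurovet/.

[xoɡpuɾoveʔ]

/ɡ/ — between /o/ and /p/; rule 2 does not apply here → [ɡ].
/r/ (between /u/ and /o/): between two vowels, so rule 1 applies → [ɾ].
/t/ meets the environment for rule 3 (word-finally) → [ʔ].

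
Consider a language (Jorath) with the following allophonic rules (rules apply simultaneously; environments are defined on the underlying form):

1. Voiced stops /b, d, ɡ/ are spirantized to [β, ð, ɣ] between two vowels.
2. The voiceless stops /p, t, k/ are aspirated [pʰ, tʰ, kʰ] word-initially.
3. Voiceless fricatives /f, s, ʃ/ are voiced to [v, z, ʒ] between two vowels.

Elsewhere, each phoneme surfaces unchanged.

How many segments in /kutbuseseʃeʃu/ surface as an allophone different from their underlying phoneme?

Segments that undergo a rule: /k/ → [kʰ] (rule 2); /s/ → [z] (rule 3); /s/ → [z] (rule 3); /ʃ/ → [ʒ] (rule 3); /ʃ/ → [ʒ] (rule 3).
All other segments surface unchanged.

5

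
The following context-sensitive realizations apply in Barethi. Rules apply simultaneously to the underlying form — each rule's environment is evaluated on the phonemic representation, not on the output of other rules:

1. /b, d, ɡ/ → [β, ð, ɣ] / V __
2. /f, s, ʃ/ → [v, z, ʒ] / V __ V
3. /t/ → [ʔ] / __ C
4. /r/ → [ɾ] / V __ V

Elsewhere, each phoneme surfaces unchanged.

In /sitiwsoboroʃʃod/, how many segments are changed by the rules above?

Segments that undergo a rule: /b/ → [β] (rule 1); /r/ → [ɾ] (rule 4); /d/ → [ð] (rule 1).
All other segments surface unchanged.

3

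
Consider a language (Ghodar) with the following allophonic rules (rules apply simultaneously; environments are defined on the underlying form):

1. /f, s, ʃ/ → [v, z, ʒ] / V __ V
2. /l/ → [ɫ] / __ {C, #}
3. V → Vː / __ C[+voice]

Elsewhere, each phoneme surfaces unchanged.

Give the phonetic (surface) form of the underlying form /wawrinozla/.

[waːwriːnoːzla]

/w/ (word-initial) is unaffected → [w].
/a/ (between /w/ and /w/) occurs before a voiced consonant → [aː] by rule 3.
/w/ stays [w].
/r/ — not in any rule's target class → [r].
Rule 3 applies to /i/ (between /r/ and /n/: before a voiced consonant) → [iː].
/n/ (between /i/ and /o/): no rule targets it → [n].
/o/ (between /n/ and /z/) occurs before a voiced consonant → [oː] by rule 3.
/z/ stays [z].
/l/ (between /z/ and /a/) fails the environment for rule 2, so it stays [l].
/a/ (word-final) is in the target of rule 3 but the environment (before a voiced consonant) is not met → [a].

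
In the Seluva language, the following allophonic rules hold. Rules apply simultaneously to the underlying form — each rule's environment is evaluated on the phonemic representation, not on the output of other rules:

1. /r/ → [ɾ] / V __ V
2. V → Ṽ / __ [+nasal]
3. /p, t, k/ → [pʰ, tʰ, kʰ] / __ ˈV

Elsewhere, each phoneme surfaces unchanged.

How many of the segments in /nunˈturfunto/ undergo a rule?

3

Segments that undergo a rule: /u/ → [ũ] (rule 2); /t/ → [tʰ] (rule 3); /u/ → [ũ] (rule 2).
All other segments surface unchanged.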